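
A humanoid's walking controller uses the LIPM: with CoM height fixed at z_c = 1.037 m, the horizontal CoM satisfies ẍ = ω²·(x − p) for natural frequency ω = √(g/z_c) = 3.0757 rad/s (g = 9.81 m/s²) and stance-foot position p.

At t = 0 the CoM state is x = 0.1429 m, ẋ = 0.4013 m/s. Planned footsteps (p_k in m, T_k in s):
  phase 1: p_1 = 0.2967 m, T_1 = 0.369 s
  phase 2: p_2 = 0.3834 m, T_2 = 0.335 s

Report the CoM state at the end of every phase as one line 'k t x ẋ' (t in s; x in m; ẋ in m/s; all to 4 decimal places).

1 0.3690 0.2147 0.0289
2 0.7040 0.1285 -0.5886

phase 1: p=0.2967, T=0.369, ωT=1.134933, cosh=1.716205, sinh=1.394761; start (x,ẋ)=(0.142900, 0.401300) → end (x,ẋ)=(0.214728, 0.028931)
phase 2: p=0.3834, T=0.335, ωT=1.030360, cosh=1.579476, sinh=1.222597; start (x,ẋ)=(0.214728, 0.028931) → end (x,ẋ)=(0.128487, -0.588567)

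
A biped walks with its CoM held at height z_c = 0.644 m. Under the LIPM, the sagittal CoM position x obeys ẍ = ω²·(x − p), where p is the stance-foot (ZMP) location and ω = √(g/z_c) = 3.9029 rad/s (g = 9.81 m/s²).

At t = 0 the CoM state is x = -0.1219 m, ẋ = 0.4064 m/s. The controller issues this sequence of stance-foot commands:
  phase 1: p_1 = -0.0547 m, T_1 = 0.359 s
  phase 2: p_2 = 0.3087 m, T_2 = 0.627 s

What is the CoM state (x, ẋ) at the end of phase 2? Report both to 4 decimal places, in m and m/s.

phase 1: p=-0.0547, T=0.359, ωT=1.401141, cosh=2.153073, sinh=1.906757; start (x,ẋ)=(-0.121900, 0.406400) → end (x,ẋ)=(-0.000840, 0.374914)
phase 2: p=0.3087, T=0.627, ωT=2.447118, cosh=5.820772, sinh=5.734229; start (x,ẋ)=(-0.000840, 0.374914) → end (x,ẋ)=(-0.942231, -4.745258)

x = -0.9422, ẋ = -4.7453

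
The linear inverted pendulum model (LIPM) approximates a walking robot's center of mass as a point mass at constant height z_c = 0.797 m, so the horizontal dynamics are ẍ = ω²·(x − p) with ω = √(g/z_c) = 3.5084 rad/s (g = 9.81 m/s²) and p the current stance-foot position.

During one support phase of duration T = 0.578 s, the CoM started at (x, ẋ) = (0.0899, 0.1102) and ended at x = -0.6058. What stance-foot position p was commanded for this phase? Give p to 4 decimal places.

p = 0.3737

ωT = 3.5084·0.578 = 2.027855; cosh(ωT) = 3.864695, sinh(ωT) = 3.733078
x(T) = p + (x₀−p)·cosh(ωT) + (ẋ₀/ω)·sinh(ωT) ⇒ p·(1 − cosh) = x(T) − x₀·cosh − (ẋ₀/ω)·sinh
numerator   = -0.6058 − (0.0899)·3.864695 − (0.1102/3.5084)·3.733078 = -1.070493
denominator = 1 − 3.864695 = -2.864695
p = -1.070493 / -2.864695 = 0.3737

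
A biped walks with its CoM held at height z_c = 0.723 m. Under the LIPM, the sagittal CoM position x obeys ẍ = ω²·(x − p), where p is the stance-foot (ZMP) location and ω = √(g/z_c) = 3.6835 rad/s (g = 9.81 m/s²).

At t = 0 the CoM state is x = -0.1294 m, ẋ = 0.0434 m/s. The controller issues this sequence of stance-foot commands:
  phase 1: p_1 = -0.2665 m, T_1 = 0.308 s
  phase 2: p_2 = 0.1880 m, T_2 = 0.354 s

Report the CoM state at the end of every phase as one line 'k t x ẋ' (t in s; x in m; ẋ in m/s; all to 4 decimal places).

1 0.3080 -0.0149 0.7785
2 0.6620 0.1474 0.2646

phase 1: p=-0.2665, T=0.308, ωT=1.134518, cosh=1.715626, sinh=1.394049; start (x,ẋ)=(-0.129400, 0.043400) → end (x,ẋ)=(-0.014863, 0.778464)
phase 2: p=0.1880, T=0.354, ωT=1.303959, cosh=1.977654, sinh=1.706199; start (x,ẋ)=(-0.014863, 0.778464) → end (x,ẋ)=(0.147393, 0.264584)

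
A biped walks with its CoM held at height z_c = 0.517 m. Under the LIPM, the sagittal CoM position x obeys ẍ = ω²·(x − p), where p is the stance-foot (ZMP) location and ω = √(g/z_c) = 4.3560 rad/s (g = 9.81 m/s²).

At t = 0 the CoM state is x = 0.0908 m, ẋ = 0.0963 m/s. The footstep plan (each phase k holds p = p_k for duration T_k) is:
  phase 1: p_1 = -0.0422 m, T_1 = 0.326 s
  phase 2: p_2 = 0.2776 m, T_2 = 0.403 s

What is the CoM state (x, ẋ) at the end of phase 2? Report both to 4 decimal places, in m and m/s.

phase 1: p=-0.0422, T=0.326, ωT=1.420056, cosh=2.189526, sinh=1.947826; start (x,ẋ)=(0.090800, 0.096300) → end (x,ẋ)=(0.292068, 1.339320)
phase 2: p=0.2776, T=0.403, ωT=1.755468, cosh=2.979491, sinh=2.806664; start (x,ẋ)=(0.292068, 1.339320) → end (x,ẋ)=(1.183661, 4.167381)

x = 1.1837, ẋ = 4.1674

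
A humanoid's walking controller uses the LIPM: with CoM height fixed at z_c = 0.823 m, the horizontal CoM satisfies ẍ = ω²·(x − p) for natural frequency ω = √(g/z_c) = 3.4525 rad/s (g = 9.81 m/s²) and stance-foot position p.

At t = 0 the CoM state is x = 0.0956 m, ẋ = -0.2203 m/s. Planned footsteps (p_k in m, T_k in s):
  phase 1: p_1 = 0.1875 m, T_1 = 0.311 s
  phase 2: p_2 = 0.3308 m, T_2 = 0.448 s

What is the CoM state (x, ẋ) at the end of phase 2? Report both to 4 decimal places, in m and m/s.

x = -1.0918, ẋ = -4.7992

phase 1: p=0.1875, T=0.311, ωT=1.073727, cosh=1.634000, sinh=1.292267; start (x,ẋ)=(0.095600, -0.220300) → end (x,ẋ)=(-0.045123, -0.769987)
phase 2: p=0.3308, T=0.448, ωT=1.546720, cosh=2.454494, sinh=2.241548; start (x,ẋ)=(-0.045123, -0.769987) → end (x,ẋ)=(-1.091816, -4.799172)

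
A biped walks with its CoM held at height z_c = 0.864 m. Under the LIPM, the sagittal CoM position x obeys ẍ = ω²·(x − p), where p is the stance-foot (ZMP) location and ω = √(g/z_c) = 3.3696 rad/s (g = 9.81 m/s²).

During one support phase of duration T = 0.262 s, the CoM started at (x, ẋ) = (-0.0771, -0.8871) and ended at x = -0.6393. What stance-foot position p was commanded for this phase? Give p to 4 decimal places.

ωT = 3.3696·0.262 = 0.882835; cosh(ωT) = 1.415677, sinh(ωT) = 1.002068
x(T) = p + (x₀−p)·cosh(ωT) + (ẋ₀/ω)·sinh(ωT) ⇒ p·(1 − cosh) = x(T) − x₀·cosh − (ẋ₀/ω)·sinh
numerator   = -0.6393 − (-0.0771)·1.415677 − (-0.8871/3.3696)·1.002068 = -0.266341
denominator = 1 − 1.415677 = -0.415677
p = -0.266341 / -0.415677 = 0.6407

p = 0.6407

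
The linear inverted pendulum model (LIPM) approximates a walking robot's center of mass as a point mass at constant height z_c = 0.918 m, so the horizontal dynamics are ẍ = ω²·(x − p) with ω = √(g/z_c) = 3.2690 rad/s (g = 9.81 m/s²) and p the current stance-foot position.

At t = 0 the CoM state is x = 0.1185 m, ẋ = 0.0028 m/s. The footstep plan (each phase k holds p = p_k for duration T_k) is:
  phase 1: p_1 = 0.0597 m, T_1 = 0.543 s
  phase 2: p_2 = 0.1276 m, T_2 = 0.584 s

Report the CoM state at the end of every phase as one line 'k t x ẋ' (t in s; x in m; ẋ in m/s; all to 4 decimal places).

phase 1: p=0.0597, T=0.543, ωT=1.775067, cosh=3.035074, sinh=2.865602; start (x,ẋ)=(0.118500, 0.002800) → end (x,ẋ)=(0.240617, 0.559316)
phase 2: p=0.1276, T=0.584, ωT=1.909096, cosh=3.447601, sinh=3.299386; start (x,ẋ)=(0.240617, 0.559316) → end (x,ẋ)=(1.081752, 3.147264)

1 0.5430 0.2406 0.5593
2 1.1270 1.0818 3.1473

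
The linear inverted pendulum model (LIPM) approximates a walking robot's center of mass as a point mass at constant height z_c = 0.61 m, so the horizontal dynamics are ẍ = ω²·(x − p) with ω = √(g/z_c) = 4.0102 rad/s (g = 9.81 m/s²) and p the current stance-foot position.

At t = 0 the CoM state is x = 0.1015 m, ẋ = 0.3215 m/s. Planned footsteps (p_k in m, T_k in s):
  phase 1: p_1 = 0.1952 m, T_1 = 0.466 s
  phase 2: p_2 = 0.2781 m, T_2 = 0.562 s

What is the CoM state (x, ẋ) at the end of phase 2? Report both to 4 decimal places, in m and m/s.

x = -0.5399, ẋ = -3.2340

phase 1: p=0.1952, T=0.466, ωT=1.868753, cosh=3.317264, sinh=3.162948; start (x,ẋ)=(0.101500, 0.321500) → end (x,ẋ)=(0.137948, -0.121996)
phase 2: p=0.2781, T=0.562, ωT=2.253732, cosh=4.814110, sinh=4.709104; start (x,ẋ)=(0.137948, -0.121996) → end (x,ẋ)=(-0.539866, -3.233999)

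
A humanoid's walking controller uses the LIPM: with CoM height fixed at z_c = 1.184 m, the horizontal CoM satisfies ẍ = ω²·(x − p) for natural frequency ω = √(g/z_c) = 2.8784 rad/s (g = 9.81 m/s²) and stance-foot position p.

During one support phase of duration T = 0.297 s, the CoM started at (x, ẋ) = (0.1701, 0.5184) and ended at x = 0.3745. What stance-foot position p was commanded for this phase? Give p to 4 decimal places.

ωT = 2.8784·0.297 = 0.854885; cosh(ωT) = 1.388218, sinh(ωT) = 0.962886
x(T) = p + (x₀−p)·cosh(ωT) + (ẋ₀/ω)·sinh(ωT) ⇒ p·(1 − cosh) = x(T) − x₀·cosh − (ẋ₀/ω)·sinh
numerator   = 0.3745 − (0.1701)·1.388218 − (0.5184/2.8784)·0.962886 = -0.035052
denominator = 1 − 1.388218 = -0.388218
p = -0.035052 / -0.388218 = 0.0903

p = 0.0903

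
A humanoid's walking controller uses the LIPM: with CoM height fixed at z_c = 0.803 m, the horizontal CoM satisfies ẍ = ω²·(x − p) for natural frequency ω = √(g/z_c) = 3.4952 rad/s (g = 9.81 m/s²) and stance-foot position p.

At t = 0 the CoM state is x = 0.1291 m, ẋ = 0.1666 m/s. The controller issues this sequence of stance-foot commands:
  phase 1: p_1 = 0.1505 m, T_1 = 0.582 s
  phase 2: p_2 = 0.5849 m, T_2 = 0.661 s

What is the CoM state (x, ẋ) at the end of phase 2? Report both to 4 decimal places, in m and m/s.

phase 1: p=0.1505, T=0.582, ωT=2.034206, cosh=3.888483, sinh=3.757699; start (x,ẋ)=(0.129100, 0.166600) → end (x,ẋ)=(0.246399, 0.366756)
phase 2: p=0.5849, T=0.661, ωT=2.310327, cosh=5.088475, sinh=4.989246; start (x,ẋ)=(0.246399, 0.366756) → end (x,ẋ)=(-0.614028, -4.036701)

x = -0.6140, ẋ = -4.0367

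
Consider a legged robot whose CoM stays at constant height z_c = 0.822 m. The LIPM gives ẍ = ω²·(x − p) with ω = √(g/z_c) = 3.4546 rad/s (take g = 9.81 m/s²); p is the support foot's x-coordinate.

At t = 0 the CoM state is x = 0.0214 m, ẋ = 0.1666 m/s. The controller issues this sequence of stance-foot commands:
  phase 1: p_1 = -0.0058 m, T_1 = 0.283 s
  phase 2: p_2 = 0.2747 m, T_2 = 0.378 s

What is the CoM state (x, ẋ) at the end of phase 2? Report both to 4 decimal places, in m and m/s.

x = 0.0880, ẋ = -0.3751

phase 1: p=-0.0058, T=0.283, ωT=0.977652, cosh=1.517200, sinh=1.141007; start (x,ẋ)=(0.021400, 0.166600) → end (x,ẋ)=(0.090494, 0.359980)
phase 2: p=0.2747, T=0.378, ωT=1.305839, cosh=1.980864, sinh=1.709919; start (x,ẋ)=(0.090494, 0.359980) → end (x,ẋ)=(0.087991, -0.375051)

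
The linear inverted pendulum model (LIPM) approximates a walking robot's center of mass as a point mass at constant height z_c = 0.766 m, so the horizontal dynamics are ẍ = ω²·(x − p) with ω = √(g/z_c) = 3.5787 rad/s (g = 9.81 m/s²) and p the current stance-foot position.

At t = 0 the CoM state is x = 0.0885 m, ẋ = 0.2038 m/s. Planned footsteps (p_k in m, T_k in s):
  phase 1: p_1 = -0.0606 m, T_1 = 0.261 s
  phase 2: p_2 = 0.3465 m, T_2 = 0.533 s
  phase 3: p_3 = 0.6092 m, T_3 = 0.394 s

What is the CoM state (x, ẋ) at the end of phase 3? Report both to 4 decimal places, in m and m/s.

x = 1.6498, ẋ = 4.0016

phase 1: p=-0.0606, T=0.261, ωT=0.934041, cosh=1.468867, sinh=1.075904; start (x,ẋ)=(0.088500, 0.203800) → end (x,ẋ)=(0.219679, 0.873441)
phase 2: p=0.3465, T=0.533, ωT=1.907447, cosh=3.442165, sinh=3.293706; start (x,ẋ)=(0.219679, 0.873441) → end (x,ẋ)=(0.713843, 1.511660)
phase 3: p=0.6092, T=0.394, ωT=1.410008, cosh=2.170064, sinh=1.925923; start (x,ẋ)=(0.713843, 1.511660) → end (x,ẋ)=(1.649802, 4.001632)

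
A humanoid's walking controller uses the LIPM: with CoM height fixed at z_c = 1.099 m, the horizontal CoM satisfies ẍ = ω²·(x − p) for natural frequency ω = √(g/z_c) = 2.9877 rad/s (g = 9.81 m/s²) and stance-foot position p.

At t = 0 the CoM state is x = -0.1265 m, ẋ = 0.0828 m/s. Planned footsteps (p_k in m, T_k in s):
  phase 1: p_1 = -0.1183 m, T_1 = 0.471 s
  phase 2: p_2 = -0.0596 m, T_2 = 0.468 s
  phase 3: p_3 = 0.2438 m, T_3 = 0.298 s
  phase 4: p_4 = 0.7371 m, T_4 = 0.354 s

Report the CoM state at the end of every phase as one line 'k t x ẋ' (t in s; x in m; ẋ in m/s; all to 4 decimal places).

1 0.4710 -0.0828 0.1322
2 0.9390 -0.0254 0.1519
3 1.2370 -0.0879 -0.5984
4 1.5910 -0.8475 -4.0862

phase 1: p=-0.1183, T=0.471, ωT=1.407207, cosh=2.164678, sinh=1.919852; start (x,ẋ)=(-0.126500, 0.082800) → end (x,ẋ)=(-0.082844, 0.132201)
phase 2: p=-0.0596, T=0.468, ωT=1.398244, cosh=2.147557, sinh=1.900527; start (x,ẋ)=(-0.082844, 0.132201) → end (x,ẋ)=(-0.025423, 0.151923)
phase 3: p=0.2438, T=0.298, ωT=0.890335, cosh=1.423231, sinh=1.012713; start (x,ẋ)=(-0.025423, 0.151923) → end (x,ẋ)=(-0.087871, -0.598364)
phase 4: p=0.7371, T=0.354, ωT=1.057646, cosh=1.613428, sinh=1.266156; start (x,ẋ)=(-0.087871, -0.598364) → end (x,ẋ)=(-0.847512, -4.086196)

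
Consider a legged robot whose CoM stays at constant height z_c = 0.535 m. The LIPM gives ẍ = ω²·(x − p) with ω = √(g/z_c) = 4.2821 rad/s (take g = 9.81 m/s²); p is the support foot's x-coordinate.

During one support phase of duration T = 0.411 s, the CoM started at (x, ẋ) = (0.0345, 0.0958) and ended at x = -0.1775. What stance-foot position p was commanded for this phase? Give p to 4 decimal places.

ωT = 4.2821·0.411 = 1.759943; cosh(ωT) = 2.992081, sinh(ωT) = 2.820026
x(T) = p + (x₀−p)·cosh(ωT) + (ẋ₀/ω)·sinh(ωT) ⇒ p·(1 − cosh) = x(T) − x₀·cosh − (ẋ₀/ω)·sinh
numerator   = -0.1775 − (0.0345)·2.992081 − (0.0958/4.2821)·2.820026 = -0.343817
denominator = 1 − 2.992081 = -1.992081
p = -0.343817 / -1.992081 = 0.1726

p = 0.1726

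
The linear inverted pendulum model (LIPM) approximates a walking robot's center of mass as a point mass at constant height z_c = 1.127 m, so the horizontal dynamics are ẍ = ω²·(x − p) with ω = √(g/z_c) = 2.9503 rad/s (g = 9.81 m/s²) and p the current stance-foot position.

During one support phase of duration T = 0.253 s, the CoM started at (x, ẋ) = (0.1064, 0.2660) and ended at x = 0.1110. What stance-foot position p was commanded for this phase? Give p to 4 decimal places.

p = 0.3433

ωT = 2.9503·0.253 = 0.746426; cosh(ωT) = 1.291753, sinh(ωT) = 0.817695
x(T) = p + (x₀−p)·cosh(ωT) + (ẋ₀/ω)·sinh(ωT) ⇒ p·(1 − cosh) = x(T) − x₀·cosh − (ẋ₀/ω)·sinh
numerator   = 0.1110 − (0.1064)·1.291753 − (0.2660/2.9503)·0.817695 = -0.100166
denominator = 1 − 1.291753 = -0.291753
p = -0.100166 / -0.291753 = 0.3433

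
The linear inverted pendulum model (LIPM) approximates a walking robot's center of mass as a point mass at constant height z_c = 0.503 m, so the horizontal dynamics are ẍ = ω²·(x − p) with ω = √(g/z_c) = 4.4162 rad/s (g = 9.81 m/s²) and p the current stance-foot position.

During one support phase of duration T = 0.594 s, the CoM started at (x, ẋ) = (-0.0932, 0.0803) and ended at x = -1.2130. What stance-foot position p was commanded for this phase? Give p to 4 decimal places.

p = 0.1168

ωT = 4.4162·0.594 = 2.623223; cosh(ωT) = 6.926316, sinh(ωT) = 6.853747
x(T) = p + (x₀−p)·cosh(ωT) + (ẋ₀/ω)·sinh(ωT) ⇒ p·(1 − cosh) = x(T) − x₀·cosh − (ẋ₀/ω)·sinh
numerator   = -1.2130 − (-0.0932)·6.926316 − (0.0803/4.4162)·6.853747 = -0.692089
denominator = 1 − 6.926316 = -5.926316
p = -0.692089 / -5.926316 = 0.1168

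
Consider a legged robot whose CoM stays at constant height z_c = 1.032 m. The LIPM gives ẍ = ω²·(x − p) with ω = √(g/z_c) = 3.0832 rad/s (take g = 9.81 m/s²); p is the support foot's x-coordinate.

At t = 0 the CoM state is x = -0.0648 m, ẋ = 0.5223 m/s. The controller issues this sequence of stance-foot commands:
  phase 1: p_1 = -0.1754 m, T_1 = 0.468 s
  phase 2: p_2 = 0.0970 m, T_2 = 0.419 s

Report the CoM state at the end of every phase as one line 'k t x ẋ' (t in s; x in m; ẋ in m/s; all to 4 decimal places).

1 0.4680 0.4103 1.8486
2 0.8870 1.7189 5.2432

phase 1: p=-0.1754, T=0.468, ωT=1.442938, cosh=2.234673, sinh=1.998440; start (x,ẋ)=(-0.064800, 0.522300) → end (x,ẋ)=(0.410294, 1.848641)
phase 2: p=0.0970, T=0.419, ωT=1.291861, cosh=1.957156, sinh=1.682397; start (x,ẋ)=(0.410294, 1.848641) → end (x,ẋ)=(1.718906, 5.243189)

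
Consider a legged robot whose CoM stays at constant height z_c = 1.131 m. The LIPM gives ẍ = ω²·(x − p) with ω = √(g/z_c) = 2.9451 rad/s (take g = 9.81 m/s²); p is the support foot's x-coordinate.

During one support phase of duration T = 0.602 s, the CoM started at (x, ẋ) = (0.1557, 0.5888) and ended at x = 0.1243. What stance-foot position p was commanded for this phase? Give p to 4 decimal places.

ωT = 2.9451·0.602 = 1.772950; cosh(ωT) = 3.029015, sinh(ωT) = 2.859184
x(T) = p + (x₀−p)·cosh(ωT) + (ẋ₀/ω)·sinh(ωT) ⇒ p·(1 − cosh) = x(T) − x₀·cosh − (ẋ₀/ω)·sinh
numerator   = 0.1243 − (0.1557)·3.029015 − (0.5888/2.9451)·2.859184 = -0.918941
denominator = 1 − 3.029015 = -2.029015
p = -0.918941 / -2.029015 = 0.4529

p = 0.4529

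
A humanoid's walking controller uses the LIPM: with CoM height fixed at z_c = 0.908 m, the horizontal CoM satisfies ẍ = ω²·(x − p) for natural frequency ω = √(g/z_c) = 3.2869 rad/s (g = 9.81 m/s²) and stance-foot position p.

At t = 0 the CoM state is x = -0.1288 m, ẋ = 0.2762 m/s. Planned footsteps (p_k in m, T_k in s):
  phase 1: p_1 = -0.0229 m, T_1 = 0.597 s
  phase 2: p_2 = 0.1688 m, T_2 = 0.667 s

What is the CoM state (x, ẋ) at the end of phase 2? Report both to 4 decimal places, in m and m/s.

phase 1: p=-0.0229, T=0.597, ωT=1.962279, cosh=3.628032, sinh=3.487495; start (x,ẋ)=(-0.128800, 0.276200) → end (x,ẋ)=(-0.114053, -0.211874)
phase 2: p=0.1688, T=0.667, ωT=2.192362, cosh=4.533999, sinh=4.422347; start (x,ẋ)=(-0.114053, -0.211874) → end (x,ẋ)=(-1.398718, -5.072128)

x = -1.3987, ẋ = -5.0721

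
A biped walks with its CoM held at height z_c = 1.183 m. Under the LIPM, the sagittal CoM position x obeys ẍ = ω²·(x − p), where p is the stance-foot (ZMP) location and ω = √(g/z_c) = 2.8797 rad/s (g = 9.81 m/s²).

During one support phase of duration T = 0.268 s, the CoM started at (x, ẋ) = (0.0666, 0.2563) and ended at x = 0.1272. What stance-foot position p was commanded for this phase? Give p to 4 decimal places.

ωT = 2.8797·0.268 = 0.771760; cosh(ωT) = 1.312884, sinh(ωT) = 0.850685
x(T) = p + (x₀−p)·cosh(ωT) + (ẋ₀/ω)·sinh(ωT) ⇒ p·(1 − cosh) = x(T) − x₀·cosh − (ẋ₀/ω)·sinh
numerator   = 0.1272 − (0.0666)·1.312884 − (0.2563/2.8797)·0.850685 = -0.035951
denominator = 1 − 1.312884 = -0.312884
p = -0.035951 / -0.312884 = 0.1149

p = 0.1149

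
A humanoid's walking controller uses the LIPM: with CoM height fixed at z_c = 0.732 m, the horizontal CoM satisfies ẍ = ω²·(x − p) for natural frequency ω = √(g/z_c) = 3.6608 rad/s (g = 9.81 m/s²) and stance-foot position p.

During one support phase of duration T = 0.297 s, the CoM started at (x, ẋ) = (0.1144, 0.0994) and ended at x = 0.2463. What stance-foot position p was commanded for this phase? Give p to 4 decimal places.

ωT = 3.6608·0.297 = 1.087258; cosh(ωT) = 1.651634, sinh(ωT) = 1.314494
x(T) = p + (x₀−p)·cosh(ωT) + (ẋ₀/ω)·sinh(ωT) ⇒ p·(1 − cosh) = x(T) − x₀·cosh − (ẋ₀/ω)·sinh
numerator   = 0.2463 − (0.1144)·1.651634 − (0.0994/3.6608)·1.314494 = 0.021661
denominator = 1 − 1.651634 = -0.651634
p = 0.021661 / -0.651634 = -0.0332

p = -0.0332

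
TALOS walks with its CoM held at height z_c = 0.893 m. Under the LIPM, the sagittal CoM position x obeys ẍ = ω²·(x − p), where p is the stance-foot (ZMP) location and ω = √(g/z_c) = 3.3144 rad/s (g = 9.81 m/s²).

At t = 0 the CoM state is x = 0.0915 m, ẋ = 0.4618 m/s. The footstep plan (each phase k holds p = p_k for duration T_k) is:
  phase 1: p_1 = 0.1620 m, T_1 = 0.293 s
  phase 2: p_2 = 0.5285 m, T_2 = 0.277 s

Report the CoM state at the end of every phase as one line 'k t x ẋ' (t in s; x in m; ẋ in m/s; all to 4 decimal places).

1 0.2930 0.2132 0.4329
2 0.5700 0.2081 -0.4716

phase 1: p=0.1620, T=0.293, ωT=0.971119, cosh=1.509779, sinh=1.131120; start (x,ẋ)=(0.091500, 0.461800) → end (x,ẋ)=(0.213161, 0.432913)
phase 2: p=0.5285, T=0.277, ωT=0.918089, cosh=1.451890, sinh=1.052609; start (x,ẋ)=(0.213161, 0.432913) → end (x,ẋ)=(0.208150, -0.471602)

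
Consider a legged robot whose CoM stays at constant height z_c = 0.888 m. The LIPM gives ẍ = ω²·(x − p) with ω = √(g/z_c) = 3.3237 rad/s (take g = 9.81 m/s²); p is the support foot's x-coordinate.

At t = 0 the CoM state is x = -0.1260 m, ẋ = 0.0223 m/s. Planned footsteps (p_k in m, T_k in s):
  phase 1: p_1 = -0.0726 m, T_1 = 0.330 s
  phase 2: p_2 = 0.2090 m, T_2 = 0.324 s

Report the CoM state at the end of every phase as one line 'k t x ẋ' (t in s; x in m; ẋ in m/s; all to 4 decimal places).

1 0.3300 -0.1525 -0.1990
2 0.6540 -0.4609 -1.8851

phase 1: p=-0.0726, T=0.330, ωT=1.096821, cosh=1.664281, sinh=1.330350; start (x,ẋ)=(-0.126000, 0.022300) → end (x,ẋ)=(-0.152547, -0.199004)
phase 2: p=0.2090, T=0.324, ωT=1.076879, cosh=1.638080, sinh=1.297423; start (x,ẋ)=(-0.152547, -0.199004) → end (x,ẋ)=(-0.460925, -1.885063)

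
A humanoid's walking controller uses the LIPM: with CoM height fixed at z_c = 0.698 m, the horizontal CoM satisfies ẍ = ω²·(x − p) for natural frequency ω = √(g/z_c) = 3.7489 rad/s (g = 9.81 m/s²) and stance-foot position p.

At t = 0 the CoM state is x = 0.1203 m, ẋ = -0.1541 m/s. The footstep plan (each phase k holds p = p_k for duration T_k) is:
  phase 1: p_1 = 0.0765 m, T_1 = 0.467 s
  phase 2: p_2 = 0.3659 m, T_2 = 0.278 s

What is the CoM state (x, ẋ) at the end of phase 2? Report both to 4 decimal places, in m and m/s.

x = -0.0708, ẋ = -1.2741

phase 1: p=0.0765, T=0.467, ωT=1.750736, cosh=2.966244, sinh=2.792598; start (x,ẋ)=(0.120300, -0.154100) → end (x,ẋ)=(0.091631, 0.001451)
phase 2: p=0.3659, T=0.278, ωT=1.042194, cosh=1.594056, sinh=1.241376; start (x,ẋ)=(0.091631, 0.001451) → end (x,ẋ)=(-0.070820, -1.274079)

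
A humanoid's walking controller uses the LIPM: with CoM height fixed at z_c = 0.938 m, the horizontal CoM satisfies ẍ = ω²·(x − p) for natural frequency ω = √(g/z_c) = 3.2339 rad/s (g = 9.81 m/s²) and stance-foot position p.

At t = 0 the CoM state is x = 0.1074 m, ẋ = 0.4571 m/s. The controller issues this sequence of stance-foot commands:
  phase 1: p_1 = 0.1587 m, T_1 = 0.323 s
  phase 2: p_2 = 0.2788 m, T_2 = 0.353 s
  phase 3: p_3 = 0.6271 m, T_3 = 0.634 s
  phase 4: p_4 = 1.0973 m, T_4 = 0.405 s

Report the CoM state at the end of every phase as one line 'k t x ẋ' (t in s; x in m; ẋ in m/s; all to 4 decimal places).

1 0.3230 0.2528 0.5234
2 0.6760 0.4615 0.7848
3 1.3100 0.9002 1.0530
4 1.7150 1.2648 0.9980

phase 1: p=0.1587, T=0.323, ωT=1.044550, cosh=1.596984, sinh=1.245134; start (x,ẋ)=(0.107400, 0.457100) → end (x,ẋ)=(0.252770, 0.523415)
phase 2: p=0.2788, T=0.353, ωT=1.141567, cosh=1.725495, sinh=1.406176; start (x,ẋ)=(0.252770, 0.523415) → end (x,ẋ)=(0.461478, 0.784779)
phase 3: p=0.6271, T=0.634, ωT=2.050293, cosh=3.949436, sinh=3.820739; start (x,ẋ)=(0.461478, 0.784779) → end (x,ẋ)=(0.900177, 1.053034)
phase 4: p=1.0973, T=0.405, ωT=1.309730, cosh=1.987532, sinh=1.717639; start (x,ẋ)=(0.900177, 1.053034) → end (x,ẋ)=(1.264816, 0.997986)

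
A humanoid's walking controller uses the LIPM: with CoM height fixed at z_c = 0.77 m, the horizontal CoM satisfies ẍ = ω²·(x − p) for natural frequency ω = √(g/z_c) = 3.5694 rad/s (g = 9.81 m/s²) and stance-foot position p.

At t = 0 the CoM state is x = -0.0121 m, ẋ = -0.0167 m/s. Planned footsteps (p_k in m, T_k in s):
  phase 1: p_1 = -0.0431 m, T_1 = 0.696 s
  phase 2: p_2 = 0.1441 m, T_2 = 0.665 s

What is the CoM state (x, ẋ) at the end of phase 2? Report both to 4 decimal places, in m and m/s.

x = 0.8252, ẋ = 2.4922

phase 1: p=-0.0431, T=0.696, ωT=2.484302, cosh=6.038067, sinh=5.954684; start (x,ẋ)=(-0.012100, -0.016700) → end (x,ẋ)=(0.116220, 0.558058)
phase 2: p=0.1441, T=0.665, ωT=2.373651, cosh=5.414830, sinh=5.321690; start (x,ẋ)=(0.116220, 0.558058) → end (x,ẋ)=(0.825156, 2.492207)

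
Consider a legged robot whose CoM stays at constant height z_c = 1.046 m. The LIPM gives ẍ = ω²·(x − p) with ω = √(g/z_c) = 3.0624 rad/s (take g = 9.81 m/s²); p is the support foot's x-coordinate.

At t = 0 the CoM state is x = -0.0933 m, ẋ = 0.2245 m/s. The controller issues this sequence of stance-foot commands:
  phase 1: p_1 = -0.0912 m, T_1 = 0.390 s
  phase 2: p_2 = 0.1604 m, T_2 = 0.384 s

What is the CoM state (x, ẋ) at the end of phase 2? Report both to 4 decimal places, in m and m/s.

phase 1: p=-0.0912, T=0.390, ωT=1.194336, cosh=1.802135, sinh=1.499230; start (x,ẋ)=(-0.093300, 0.224500) → end (x,ẋ)=(0.014922, 0.394938)
phase 2: p=0.1604, T=0.384, ωT=1.175962, cosh=1.774890, sinh=1.466368; start (x,ẋ)=(0.014922, 0.394938) → end (x,ẋ)=(0.091300, 0.047686)

x = 0.0913, ẋ = 0.0477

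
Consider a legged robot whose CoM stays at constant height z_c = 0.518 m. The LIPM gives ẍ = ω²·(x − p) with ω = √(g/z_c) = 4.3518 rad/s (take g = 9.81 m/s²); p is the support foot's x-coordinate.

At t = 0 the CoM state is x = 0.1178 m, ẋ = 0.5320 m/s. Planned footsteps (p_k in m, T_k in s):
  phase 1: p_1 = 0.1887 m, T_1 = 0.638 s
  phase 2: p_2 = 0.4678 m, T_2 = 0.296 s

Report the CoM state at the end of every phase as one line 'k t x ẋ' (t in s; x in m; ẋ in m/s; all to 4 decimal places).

phase 1: p=0.1887, T=0.638, ωT=2.776448, cosh=8.062067, sinh=7.999807; start (x,ẋ)=(0.117800, 0.532000) → end (x,ẋ)=(0.595062, 1.820738)
phase 2: p=0.4678, T=0.296, ωT=1.288133, cosh=1.950897, sinh=1.675112; start (x,ẋ)=(0.595062, 1.820738) → end (x,ẋ)=(1.416921, 4.479782)

1 0.6380 0.5951 1.8207
2 0.9340 1.4169 4.4798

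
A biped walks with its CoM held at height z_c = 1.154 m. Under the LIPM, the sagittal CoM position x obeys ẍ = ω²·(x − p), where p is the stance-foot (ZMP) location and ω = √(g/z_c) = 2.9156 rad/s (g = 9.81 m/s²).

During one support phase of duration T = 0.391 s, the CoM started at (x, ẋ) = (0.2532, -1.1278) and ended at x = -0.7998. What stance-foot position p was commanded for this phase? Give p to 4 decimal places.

ωT = 2.9156·0.391 = 1.140000; cosh(ωT) = 1.723293, sinh(ωT) = 1.403474
x(T) = p + (x₀−p)·cosh(ωT) + (ẋ₀/ω)·sinh(ωT) ⇒ p·(1 − cosh) = x(T) − x₀·cosh − (ẋ₀/ω)·sinh
numerator   = -0.7998 − (0.2532)·1.723293 − (-1.1278/2.9156)·1.403474 = -0.693252
denominator = 1 − 1.723293 = -0.723293
p = -0.693252 / -0.723293 = 0.9585

p = 0.9585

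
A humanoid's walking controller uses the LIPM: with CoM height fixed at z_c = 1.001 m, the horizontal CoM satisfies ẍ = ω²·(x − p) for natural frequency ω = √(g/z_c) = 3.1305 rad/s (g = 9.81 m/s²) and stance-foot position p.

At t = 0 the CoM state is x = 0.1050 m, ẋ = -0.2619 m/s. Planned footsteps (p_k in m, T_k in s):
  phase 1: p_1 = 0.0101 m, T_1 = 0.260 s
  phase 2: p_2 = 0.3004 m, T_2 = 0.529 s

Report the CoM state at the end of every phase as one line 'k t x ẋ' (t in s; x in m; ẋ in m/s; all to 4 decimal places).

1 0.2600 0.0623 -0.0841
2 0.7890 -0.4137 -2.1093

phase 1: p=0.0101, T=0.260, ωT=0.813930, cosh=1.349936, sinh=0.906823; start (x,ẋ)=(0.105000, -0.261900) → end (x,ẋ)=(0.062343, -0.084145)
phase 2: p=0.3004, T=0.529, ωT=1.656035, cosh=2.714695, sinh=2.523801; start (x,ẋ)=(0.062343, -0.084145) → end (x,ẋ)=(-0.413689, -2.109256)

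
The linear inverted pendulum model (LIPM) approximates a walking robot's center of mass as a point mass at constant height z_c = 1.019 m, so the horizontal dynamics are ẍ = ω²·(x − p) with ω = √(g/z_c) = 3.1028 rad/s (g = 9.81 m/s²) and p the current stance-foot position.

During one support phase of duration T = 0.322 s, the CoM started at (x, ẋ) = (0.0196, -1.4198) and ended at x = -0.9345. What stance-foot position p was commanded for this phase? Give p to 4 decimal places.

ωT = 3.1028·0.322 = 0.999102; cosh(ωT) = 1.542025, sinh(ωT) = 1.173815
x(T) = p + (x₀−p)·cosh(ωT) + (ẋ₀/ω)·sinh(ωT) ⇒ p·(1 − cosh) = x(T) − x₀·cosh − (ẋ₀/ω)·sinh
numerator   = -0.9345 − (0.0196)·1.542025 − (-1.4198/3.1028)·1.173815 = -0.427601
denominator = 1 − 1.542025 = -0.542025
p = -0.427601 / -0.542025 = 0.7889

p = 0.7889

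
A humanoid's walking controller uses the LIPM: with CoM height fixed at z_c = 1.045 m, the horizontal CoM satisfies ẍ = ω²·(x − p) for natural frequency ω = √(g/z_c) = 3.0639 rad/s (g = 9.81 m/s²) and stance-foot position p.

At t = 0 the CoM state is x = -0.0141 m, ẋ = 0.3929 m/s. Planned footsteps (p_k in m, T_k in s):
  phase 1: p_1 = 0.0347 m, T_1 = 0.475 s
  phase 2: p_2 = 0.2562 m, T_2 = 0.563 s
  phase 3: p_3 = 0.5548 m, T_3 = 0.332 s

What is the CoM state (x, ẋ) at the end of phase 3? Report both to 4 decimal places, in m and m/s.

x = 1.0026, ẋ = 1.7548

phase 1: p=0.0347, T=0.475, ωT=1.455352, cosh=2.259656, sinh=2.026338; start (x,ẋ)=(-0.014100, 0.392900) → end (x,ẋ)=(0.184277, 0.584844)
phase 2: p=0.2562, T=0.563, ωT=1.724976, cosh=2.895281, sinh=2.717104; start (x,ẋ)=(0.184277, 0.584844) → end (x,ẋ)=(0.566609, 1.094532)
phase 3: p=0.5548, T=0.332, ωT=1.017215, cosh=1.563541, sinh=1.201940; start (x,ẋ)=(0.566609, 1.094532) → end (x,ẋ)=(1.002639, 1.754834)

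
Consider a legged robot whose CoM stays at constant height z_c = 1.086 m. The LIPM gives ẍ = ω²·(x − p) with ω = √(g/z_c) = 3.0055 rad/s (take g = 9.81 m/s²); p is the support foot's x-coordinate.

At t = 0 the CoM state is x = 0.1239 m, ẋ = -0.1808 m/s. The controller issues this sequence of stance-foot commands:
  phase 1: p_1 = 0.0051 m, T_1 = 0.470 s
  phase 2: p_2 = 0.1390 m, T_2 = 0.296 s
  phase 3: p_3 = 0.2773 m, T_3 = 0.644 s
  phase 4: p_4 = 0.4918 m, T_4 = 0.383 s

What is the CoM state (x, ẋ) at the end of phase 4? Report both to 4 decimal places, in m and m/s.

phase 1: p=0.0051, T=0.470, ωT=1.412585, cosh=2.175035, sinh=1.931522; start (x,ẋ)=(0.123900, -0.180800) → end (x,ẋ)=(0.147301, 0.296410)
phase 2: p=0.1390, T=0.296, ωT=0.889628, cosh=1.422516, sinh=1.011708; start (x,ẋ)=(0.147301, 0.296410) → end (x,ẋ)=(0.250585, 0.446888)
phase 3: p=0.2773, T=0.644, ωT=1.935542, cosh=3.536072, sinh=3.391726; start (x,ẋ)=(0.250585, 0.446888) → end (x,ẋ)=(0.687151, 1.307904)
phase 4: p=0.4918, T=0.383, ωT=1.151107, cosh=1.738988, sinh=1.422701; start (x,ẋ)=(0.687151, 1.307904) → end (x,ẋ)=(1.450630, 3.109736)

x = 1.4506, ẋ = 3.1097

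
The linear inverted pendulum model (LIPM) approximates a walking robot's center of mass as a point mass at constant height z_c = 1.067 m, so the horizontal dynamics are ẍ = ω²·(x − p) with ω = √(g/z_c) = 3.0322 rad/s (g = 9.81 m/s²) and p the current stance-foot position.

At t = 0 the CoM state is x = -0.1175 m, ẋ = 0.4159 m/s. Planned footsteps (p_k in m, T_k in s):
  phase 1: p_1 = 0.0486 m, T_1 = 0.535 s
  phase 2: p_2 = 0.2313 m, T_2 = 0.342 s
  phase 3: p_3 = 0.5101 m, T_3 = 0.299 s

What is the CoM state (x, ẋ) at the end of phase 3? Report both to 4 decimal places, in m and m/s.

phase 1: p=0.0486, T=0.535, ωT=1.622227, cosh=2.630907, sinh=2.433449; start (x,ẋ)=(-0.117500, 0.415900) → end (x,ẋ)=(-0.054619, -0.131408)
phase 2: p=0.2313, T=0.342, ωT=1.037012, cosh=1.587645, sinh=1.233132; start (x,ẋ)=(-0.054619, -0.131408) → end (x,ẋ)=(-0.276079, -1.277711)
phase 3: p=0.5101, T=0.299, ωT=0.906628, cosh=1.439921, sinh=1.036038; start (x,ẋ)=(-0.276079, -1.277711) → end (x,ẋ)=(-1.058502, -4.309563)

x = -1.0585, ẋ = -4.3096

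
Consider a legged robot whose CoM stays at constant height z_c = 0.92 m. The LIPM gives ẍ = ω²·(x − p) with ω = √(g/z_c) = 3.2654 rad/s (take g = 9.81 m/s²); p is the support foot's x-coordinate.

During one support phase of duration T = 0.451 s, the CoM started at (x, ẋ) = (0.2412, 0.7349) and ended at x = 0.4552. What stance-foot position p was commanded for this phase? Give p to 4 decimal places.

p = 0.4349

ωT = 3.2654·0.451 = 1.472695; cosh(ωT) = 2.295140, sinh(ωT) = 2.065834
x(T) = p + (x₀−p)·cosh(ωT) + (ẋ₀/ω)·sinh(ωT) ⇒ p·(1 − cosh) = x(T) − x₀·cosh − (ẋ₀/ω)·sinh
numerator   = 0.4552 − (0.2412)·2.295140 − (0.7349/3.2654)·2.065834 = -0.563317
denominator = 1 − 2.295140 = -1.295140
p = -0.563317 / -1.295140 = 0.4349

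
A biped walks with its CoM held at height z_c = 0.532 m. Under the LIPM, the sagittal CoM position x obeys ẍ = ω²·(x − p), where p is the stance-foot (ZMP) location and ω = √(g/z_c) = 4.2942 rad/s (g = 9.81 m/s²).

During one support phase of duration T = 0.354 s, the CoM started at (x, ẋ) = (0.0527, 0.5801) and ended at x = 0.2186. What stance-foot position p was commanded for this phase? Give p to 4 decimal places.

p = 0.1446

ωT = 4.2942·0.354 = 1.520147; cosh(ωT) = 2.395788, sinh(ωT) = 2.177108
x(T) = p + (x₀−p)·cosh(ωT) + (ẋ₀/ω)·sinh(ωT) ⇒ p·(1 − cosh) = x(T) − x₀·cosh − (ẋ₀/ω)·sinh
numerator   = 0.2186 − (0.0527)·2.395788 − (0.5801/4.2942)·2.177108 = -0.201762
denominator = 1 − 2.395788 = -1.395788
p = -0.201762 / -1.395788 = 0.1446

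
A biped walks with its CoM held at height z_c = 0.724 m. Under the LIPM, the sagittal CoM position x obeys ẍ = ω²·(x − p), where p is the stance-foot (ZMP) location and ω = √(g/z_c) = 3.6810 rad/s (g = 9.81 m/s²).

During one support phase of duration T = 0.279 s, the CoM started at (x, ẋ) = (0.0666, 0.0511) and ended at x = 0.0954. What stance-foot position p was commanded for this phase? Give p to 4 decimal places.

ωT = 3.6810·0.279 = 1.026999; cosh(ωT) = 1.575376, sinh(ωT) = 1.217296
x(T) = p + (x₀−p)·cosh(ωT) + (ẋ₀/ω)·sinh(ωT) ⇒ p·(1 − cosh) = x(T) − x₀·cosh − (ẋ₀/ω)·sinh
numerator   = 0.0954 − (0.0666)·1.575376 − (0.0511/3.6810)·1.217296 = -0.026419
denominator = 1 − 1.575376 = -0.575376
p = -0.026419 / -0.575376 = 0.0459

p = 0.0459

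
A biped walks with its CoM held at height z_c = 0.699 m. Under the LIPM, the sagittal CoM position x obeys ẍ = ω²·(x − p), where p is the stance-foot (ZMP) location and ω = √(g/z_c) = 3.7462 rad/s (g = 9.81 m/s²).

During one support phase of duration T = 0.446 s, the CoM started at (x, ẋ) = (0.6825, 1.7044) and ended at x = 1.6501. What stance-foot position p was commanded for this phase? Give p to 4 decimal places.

ωT = 3.7462·0.446 = 1.670805; cosh(ωT) = 2.752271, sinh(ωT) = 2.564176
x(T) = p + (x₀−p)·cosh(ωT) + (ẋ₀/ω)·sinh(ωT) ⇒ p·(1 − cosh) = x(T) − x₀·cosh − (ẋ₀/ω)·sinh
numerator   = 1.6501 − (0.6825)·2.752271 − (1.7044/3.7462)·2.564176 = -1.394942
denominator = 1 − 2.752271 = -1.752271
p = -1.394942 / -1.752271 = 0.7961

p = 0.7961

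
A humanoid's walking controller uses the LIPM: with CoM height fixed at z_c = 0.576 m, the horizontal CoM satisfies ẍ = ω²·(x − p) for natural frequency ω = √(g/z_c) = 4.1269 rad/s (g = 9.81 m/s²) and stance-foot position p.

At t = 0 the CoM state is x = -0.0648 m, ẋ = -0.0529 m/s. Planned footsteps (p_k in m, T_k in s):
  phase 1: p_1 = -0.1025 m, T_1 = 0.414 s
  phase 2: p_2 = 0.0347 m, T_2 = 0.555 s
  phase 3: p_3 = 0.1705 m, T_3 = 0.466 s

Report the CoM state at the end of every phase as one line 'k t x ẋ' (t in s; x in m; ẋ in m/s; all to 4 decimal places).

1 0.4140 -0.0292 0.2646
2 0.9690 0.0291 0.0302
3 1.4350 -0.2993 -1.8490

phase 1: p=-0.1025, T=0.414, ωT=1.708537, cosh=2.851003, sinh=2.669873; start (x,ẋ)=(-0.064800, -0.052900) → end (x,ẋ)=(-0.029241, 0.264572)
phase 2: p=0.0347, T=0.555, ωT=2.290430, cosh=4.990201, sinh=4.888978; start (x,ẋ)=(-0.029241, 0.264572) → end (x,ẋ)=(0.029052, 0.030182)
phase 3: p=0.1705, T=0.466, ωT=1.923135, cosh=3.494263, sinh=3.348115; start (x,ẋ)=(0.029052, 0.030182) → end (x,ẋ)=(-0.299270, -1.848972)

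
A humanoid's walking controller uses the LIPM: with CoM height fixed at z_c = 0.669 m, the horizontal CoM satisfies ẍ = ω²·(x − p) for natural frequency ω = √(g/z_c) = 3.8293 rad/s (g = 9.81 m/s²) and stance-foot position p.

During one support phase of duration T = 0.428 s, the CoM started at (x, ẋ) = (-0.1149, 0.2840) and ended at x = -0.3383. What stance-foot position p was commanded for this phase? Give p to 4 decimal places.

p = 0.1286

ωT = 3.8293·0.428 = 1.638940; cosh(ωT) = 2.671948, sinh(ωT) = 2.477762
x(T) = p + (x₀−p)·cosh(ωT) + (ẋ₀/ω)·sinh(ωT) ⇒ p·(1 − cosh) = x(T) − x₀·cosh − (ẋ₀/ω)·sinh
numerator   = -0.3383 − (-0.1149)·2.671948 − (0.2840/3.8293)·2.477762 = -0.215056
denominator = 1 − 2.671948 = -1.671948
p = -0.215056 / -1.671948 = 0.1286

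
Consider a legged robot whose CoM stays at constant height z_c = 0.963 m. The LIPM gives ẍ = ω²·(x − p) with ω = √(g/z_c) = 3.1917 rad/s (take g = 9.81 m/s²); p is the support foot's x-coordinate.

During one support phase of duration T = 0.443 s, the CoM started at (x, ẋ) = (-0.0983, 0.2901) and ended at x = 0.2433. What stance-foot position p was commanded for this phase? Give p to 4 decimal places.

ωT = 3.1917·0.443 = 1.413923; cosh(ωT) = 2.177622, sinh(ωT) = 1.934434
x(T) = p + (x₀−p)·cosh(ωT) + (ẋ₀/ω)·sinh(ωT) ⇒ p·(1 − cosh) = x(T) − x₀·cosh − (ẋ₀/ω)·sinh
numerator   = 0.2433 − (-0.0983)·2.177622 − (0.2901/3.1917)·1.934434 = 0.281536
denominator = 1 − 2.177622 = -1.177622
p = 0.281536 / -1.177622 = -0.2391

p = -0.2391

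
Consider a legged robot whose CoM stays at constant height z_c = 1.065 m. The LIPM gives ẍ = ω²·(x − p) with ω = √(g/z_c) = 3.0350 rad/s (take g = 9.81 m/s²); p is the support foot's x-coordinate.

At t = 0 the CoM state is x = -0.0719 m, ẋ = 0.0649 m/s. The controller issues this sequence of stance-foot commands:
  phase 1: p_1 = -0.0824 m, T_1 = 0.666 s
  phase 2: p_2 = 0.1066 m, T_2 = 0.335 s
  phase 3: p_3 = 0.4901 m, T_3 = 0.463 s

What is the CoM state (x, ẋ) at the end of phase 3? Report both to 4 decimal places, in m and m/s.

x = -0.0560, ẋ = -1.3205

phase 1: p=-0.0824, T=0.666, ωT=2.021310, cosh=3.840344, sinh=3.707862; start (x,ẋ)=(-0.071900, 0.064900) → end (x,ẋ)=(0.037212, 0.367399)
phase 2: p=0.1066, T=0.335, ωT=1.016725, cosh=1.562953, sinh=1.201175; start (x,ẋ)=(0.037212, 0.367399) → end (x,ẋ)=(0.143557, 0.321268)
phase 3: p=0.4901, T=0.463, ωT=1.405205, cosh=2.160840, sinh=1.915523; start (x,ẋ)=(0.143557, 0.321268) → end (x,ẋ)=(-0.055958, -1.320459)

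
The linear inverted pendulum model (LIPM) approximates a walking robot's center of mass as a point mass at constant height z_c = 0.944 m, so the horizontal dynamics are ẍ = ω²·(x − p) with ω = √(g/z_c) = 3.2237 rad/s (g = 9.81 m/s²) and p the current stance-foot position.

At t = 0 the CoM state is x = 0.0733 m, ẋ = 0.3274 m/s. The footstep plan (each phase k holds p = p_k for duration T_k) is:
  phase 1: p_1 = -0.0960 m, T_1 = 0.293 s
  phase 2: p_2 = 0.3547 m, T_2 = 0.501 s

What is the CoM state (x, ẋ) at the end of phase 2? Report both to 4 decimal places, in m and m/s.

phase 1: p=-0.0960, T=0.293, ωT=0.944544, cosh=1.480249, sinh=1.091392; start (x,ẋ)=(0.073300, 0.327400) → end (x,ẋ)=(0.265448, 1.080285)
phase 2: p=0.3547, T=0.501, ωT=1.615074, cosh=2.613567, sinh=2.414691; start (x,ẋ)=(0.265448, 1.080285) → end (x,ẋ)=(0.930615, 2.128640)

x = 0.9306, ẋ = 2.1286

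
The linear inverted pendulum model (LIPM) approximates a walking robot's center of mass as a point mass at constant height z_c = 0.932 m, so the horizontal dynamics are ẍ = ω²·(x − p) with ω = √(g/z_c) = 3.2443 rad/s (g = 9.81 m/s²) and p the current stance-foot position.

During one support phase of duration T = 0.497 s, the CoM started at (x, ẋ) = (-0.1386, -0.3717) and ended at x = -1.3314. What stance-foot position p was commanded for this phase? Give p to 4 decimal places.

ωT = 3.2443·0.497 = 1.612417; cosh(ωT) = 2.607162, sinh(ωT) = 2.407757
x(T) = p + (x₀−p)·cosh(ωT) + (ẋ₀/ω)·sinh(ωT) ⇒ p·(1 − cosh) = x(T) − x₀·cosh − (ẋ₀/ω)·sinh
numerator   = -1.3314 − (-0.1386)·2.607162 − (-0.3717/3.2443)·2.407757 = -0.694190
denominator = 1 − 2.607162 = -1.607162
p = -0.694190 / -1.607162 = 0.4319

p = 0.4319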